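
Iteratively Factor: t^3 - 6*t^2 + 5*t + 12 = (t - 3)*(t^2 - 3*t - 4) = (t - 4)*(t - 3)*(t + 1)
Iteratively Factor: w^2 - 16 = (w - 4)*(w + 4)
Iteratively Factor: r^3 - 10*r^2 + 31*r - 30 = (r - 5)*(r^2 - 5*r + 6) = (r - 5)*(r - 2)*(r - 3)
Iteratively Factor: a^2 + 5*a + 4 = (a + 1)*(a + 4)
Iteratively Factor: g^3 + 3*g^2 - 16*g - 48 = (g + 3)*(g^2 - 16) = (g + 3)*(g + 4)*(g - 4)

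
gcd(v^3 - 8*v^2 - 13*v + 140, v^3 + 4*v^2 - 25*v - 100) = v^2 - v - 20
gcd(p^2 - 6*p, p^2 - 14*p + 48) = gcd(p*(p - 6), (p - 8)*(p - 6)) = p - 6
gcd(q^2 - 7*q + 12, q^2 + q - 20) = q - 4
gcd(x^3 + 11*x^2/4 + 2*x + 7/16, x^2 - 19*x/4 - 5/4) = 1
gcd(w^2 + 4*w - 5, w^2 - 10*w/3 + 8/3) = 1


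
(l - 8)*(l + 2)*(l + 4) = l^3 - 2*l^2 - 40*l - 64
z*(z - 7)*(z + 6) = z^3 - z^2 - 42*z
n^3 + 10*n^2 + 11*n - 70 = (n - 2)*(n + 5)*(n + 7)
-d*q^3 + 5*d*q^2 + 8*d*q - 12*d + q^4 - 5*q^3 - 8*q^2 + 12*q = (-d + q)*(q - 6)*(q - 1)*(q + 2)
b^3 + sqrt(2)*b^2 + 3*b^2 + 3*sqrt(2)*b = b*(b + 3)*(b + sqrt(2))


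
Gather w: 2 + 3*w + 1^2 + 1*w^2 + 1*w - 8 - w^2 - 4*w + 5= 0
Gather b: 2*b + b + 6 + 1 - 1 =3*b + 6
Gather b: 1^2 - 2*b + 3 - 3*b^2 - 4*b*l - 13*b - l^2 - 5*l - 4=-3*b^2 + b*(-4*l - 15) - l^2 - 5*l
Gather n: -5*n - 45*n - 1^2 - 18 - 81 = -50*n - 100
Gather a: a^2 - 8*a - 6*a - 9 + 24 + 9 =a^2 - 14*a + 24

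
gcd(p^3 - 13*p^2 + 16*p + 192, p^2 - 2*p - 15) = p + 3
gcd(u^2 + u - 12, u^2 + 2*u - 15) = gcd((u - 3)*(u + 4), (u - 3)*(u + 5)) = u - 3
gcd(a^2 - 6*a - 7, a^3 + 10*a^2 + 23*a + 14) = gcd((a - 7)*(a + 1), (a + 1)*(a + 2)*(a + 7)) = a + 1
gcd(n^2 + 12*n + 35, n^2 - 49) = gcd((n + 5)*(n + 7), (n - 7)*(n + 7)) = n + 7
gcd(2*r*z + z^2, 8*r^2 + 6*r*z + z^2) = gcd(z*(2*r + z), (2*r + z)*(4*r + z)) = 2*r + z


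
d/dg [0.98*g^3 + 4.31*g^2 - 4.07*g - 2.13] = 2.94*g^2 + 8.62*g - 4.07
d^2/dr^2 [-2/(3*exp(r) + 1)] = (6 - 18*exp(r))*exp(r)/(3*exp(r) + 1)^3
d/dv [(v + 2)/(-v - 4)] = -2/(v + 4)^2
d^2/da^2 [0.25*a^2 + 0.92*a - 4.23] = 0.500000000000000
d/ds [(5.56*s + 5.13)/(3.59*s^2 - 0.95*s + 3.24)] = (-19.9604*s^2 - 36.8334*s + 22.8879)/(12.8881*s^4 - 6.821*s^3 + 24.1657*s^2 - 6.156*s + 10.4976)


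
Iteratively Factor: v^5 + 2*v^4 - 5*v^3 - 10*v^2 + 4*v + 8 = (v + 2)*(v^4 - 5*v^2 + 4) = (v + 2)^2*(v^3 - 2*v^2 - v + 2) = (v + 1)*(v + 2)^2*(v^2 - 3*v + 2) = (v - 2)*(v + 1)*(v + 2)^2*(v - 1)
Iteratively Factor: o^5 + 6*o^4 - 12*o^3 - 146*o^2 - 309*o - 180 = (o + 3)*(o^4 + 3*o^3 - 21*o^2 - 83*o - 60) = (o + 3)*(o + 4)*(o^3 - o^2 - 17*o - 15) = (o - 5)*(o + 3)*(o + 4)*(o^2 + 4*o + 3) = (o - 5)*(o + 3)^2*(o + 4)*(o + 1)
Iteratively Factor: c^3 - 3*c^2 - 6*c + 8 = (c - 1)*(c^2 - 2*c - 8) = (c - 4)*(c - 1)*(c + 2)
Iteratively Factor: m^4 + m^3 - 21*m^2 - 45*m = (m - 5)*(m^3 + 6*m^2 + 9*m) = (m - 5)*(m + 3)*(m^2 + 3*m) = m*(m - 5)*(m + 3)*(m + 3)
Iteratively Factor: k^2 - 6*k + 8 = (k - 4)*(k - 2)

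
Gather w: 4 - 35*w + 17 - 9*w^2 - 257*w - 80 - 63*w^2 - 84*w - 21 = -72*w^2 - 376*w - 80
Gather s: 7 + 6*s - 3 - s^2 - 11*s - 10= -s^2 - 5*s - 6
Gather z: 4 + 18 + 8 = 30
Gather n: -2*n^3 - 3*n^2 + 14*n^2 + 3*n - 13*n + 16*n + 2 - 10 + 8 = -2*n^3 + 11*n^2 + 6*n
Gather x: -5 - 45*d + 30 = 25 - 45*d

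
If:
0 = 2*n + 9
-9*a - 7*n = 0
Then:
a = 7/2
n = -9/2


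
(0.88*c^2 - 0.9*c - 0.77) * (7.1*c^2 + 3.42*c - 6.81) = 6.248*c^4 - 3.3804*c^3 - 14.5378*c^2 + 3.4956*c + 5.2437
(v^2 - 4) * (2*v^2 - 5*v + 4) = 2*v^4 - 5*v^3 - 4*v^2 + 20*v - 16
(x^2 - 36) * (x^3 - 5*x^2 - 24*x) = x^5 - 5*x^4 - 60*x^3 + 180*x^2 + 864*x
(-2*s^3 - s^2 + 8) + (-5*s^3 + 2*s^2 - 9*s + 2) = -7*s^3 + s^2 - 9*s + 10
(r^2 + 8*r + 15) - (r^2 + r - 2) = 7*r + 17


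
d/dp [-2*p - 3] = -2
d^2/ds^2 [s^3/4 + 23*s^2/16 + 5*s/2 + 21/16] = 3*s/2 + 23/8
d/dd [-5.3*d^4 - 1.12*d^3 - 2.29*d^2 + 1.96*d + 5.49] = -21.2*d^3 - 3.36*d^2 - 4.58*d + 1.96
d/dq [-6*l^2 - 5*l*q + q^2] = -5*l + 2*q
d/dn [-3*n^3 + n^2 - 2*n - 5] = -9*n^2 + 2*n - 2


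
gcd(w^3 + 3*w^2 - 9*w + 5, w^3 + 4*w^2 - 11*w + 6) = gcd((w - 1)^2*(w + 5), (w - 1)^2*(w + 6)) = w^2 - 2*w + 1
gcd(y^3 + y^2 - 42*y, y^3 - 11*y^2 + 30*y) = y^2 - 6*y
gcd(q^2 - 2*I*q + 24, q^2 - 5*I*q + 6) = q - 6*I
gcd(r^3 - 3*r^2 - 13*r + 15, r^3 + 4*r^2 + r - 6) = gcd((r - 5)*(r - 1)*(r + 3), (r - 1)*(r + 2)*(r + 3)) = r^2 + 2*r - 3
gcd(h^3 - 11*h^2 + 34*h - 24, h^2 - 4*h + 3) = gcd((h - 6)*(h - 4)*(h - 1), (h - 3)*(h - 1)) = h - 1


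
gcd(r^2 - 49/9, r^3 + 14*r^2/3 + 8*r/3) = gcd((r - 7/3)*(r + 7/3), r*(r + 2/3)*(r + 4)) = 1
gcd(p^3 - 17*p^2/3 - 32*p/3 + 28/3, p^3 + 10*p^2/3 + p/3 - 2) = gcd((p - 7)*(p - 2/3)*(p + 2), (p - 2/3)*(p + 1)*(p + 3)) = p - 2/3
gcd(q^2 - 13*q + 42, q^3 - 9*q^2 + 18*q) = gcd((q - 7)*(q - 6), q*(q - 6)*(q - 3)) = q - 6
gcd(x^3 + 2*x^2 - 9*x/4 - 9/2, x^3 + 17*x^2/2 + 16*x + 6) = x + 2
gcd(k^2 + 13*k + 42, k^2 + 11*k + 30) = k + 6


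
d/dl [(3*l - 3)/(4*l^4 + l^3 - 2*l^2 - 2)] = 3*(4*l^4 + l^3 - 2*l^2 - l*(l - 1)*(16*l^2 + 3*l - 4) - 2)/(4*l^4 + l^3 - 2*l^2 - 2)^2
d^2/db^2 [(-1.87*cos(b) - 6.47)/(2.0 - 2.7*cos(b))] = (57.2643*sin(b)^2 - 42.418*cos(b) + 57.2643)/(19.683*cos(b)^3 - 43.74*cos(b)^2 + 32.4*cos(b) - 8.0)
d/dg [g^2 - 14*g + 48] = 2*g - 14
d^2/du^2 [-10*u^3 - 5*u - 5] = -60*u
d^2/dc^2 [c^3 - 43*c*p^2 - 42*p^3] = 6*c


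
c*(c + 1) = c^2 + c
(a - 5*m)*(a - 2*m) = a^2 - 7*a*m + 10*m^2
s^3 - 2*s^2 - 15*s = s*(s - 5)*(s + 3)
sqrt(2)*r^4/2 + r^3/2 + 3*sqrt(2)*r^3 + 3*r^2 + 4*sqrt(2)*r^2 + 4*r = r*(r/2 + 1)*(r + 4)*(sqrt(2)*r + 1)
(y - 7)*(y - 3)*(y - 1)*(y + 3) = y^4 - 8*y^3 - 2*y^2 + 72*y - 63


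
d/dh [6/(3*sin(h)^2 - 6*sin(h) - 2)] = 36*(1 - sin(h))*cos(h)/(-3*sin(h)^2 + 6*sin(h) + 2)^2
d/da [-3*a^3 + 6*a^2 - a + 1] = -9*a^2 + 12*a - 1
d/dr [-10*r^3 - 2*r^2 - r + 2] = -30*r^2 - 4*r - 1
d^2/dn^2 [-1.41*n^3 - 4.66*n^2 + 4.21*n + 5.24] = -8.46*n - 9.32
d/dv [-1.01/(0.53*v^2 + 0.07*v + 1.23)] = (1.0706*v + 0.0707)/(0.53*v^2 + 0.07*v + 1.23)^2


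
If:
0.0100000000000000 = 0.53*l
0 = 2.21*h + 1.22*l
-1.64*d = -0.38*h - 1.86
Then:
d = 1.13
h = -0.01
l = 0.02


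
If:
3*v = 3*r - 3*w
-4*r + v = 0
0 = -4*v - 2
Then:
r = -1/8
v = -1/2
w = 3/8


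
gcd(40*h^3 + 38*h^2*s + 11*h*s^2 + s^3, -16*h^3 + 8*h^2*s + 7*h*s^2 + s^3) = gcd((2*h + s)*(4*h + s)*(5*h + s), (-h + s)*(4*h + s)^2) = 4*h + s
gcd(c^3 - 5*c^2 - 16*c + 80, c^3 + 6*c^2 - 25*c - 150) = c - 5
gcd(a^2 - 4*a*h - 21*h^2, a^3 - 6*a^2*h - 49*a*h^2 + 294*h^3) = a - 7*h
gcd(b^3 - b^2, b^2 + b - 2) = b - 1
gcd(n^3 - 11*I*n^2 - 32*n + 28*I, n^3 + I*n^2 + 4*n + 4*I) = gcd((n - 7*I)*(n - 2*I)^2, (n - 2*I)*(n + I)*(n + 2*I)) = n - 2*I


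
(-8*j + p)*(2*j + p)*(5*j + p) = -80*j^3 - 46*j^2*p - j*p^2 + p^3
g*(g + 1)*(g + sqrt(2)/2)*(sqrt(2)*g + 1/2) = sqrt(2)*g^4 + sqrt(2)*g^3 + 3*g^3/2 + sqrt(2)*g^2/4 + 3*g^2/2 + sqrt(2)*g/4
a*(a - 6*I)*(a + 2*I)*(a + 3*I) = a^4 - I*a^3 + 24*a^2 + 36*I*a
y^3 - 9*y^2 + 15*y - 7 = (y - 7)*(y - 1)^2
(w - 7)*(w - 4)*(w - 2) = w^3 - 13*w^2 + 50*w - 56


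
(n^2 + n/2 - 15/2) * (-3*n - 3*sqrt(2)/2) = -3*n^3 - 3*sqrt(2)*n^2/2 - 3*n^2/2 - 3*sqrt(2)*n/4 + 45*n/2 + 45*sqrt(2)/4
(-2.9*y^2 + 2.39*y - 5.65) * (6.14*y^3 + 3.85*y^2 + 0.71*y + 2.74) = -17.806*y^5 + 3.5096*y^4 - 27.5485*y^3 - 28.0016*y^2 + 2.5371*y - 15.481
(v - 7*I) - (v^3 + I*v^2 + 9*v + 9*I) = -v^3 - I*v^2 - 8*v - 16*I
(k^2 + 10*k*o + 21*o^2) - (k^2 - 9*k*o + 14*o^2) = 19*k*o + 7*o^2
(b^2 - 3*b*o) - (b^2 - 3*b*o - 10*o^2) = 10*o^2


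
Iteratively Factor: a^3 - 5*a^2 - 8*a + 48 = (a - 4)*(a^2 - a - 12) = (a - 4)^2*(a + 3)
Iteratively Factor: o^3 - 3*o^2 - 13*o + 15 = (o - 5)*(o^2 + 2*o - 3) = (o - 5)*(o - 1)*(o + 3)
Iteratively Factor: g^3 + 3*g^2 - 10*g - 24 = (g + 2)*(g^2 + g - 12) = (g + 2)*(g + 4)*(g - 3)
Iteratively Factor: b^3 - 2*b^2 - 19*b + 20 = (b + 4)*(b^2 - 6*b + 5) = (b - 5)*(b + 4)*(b - 1)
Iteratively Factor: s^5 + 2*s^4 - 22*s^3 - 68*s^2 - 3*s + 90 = (s - 1)*(s^4 + 3*s^3 - 19*s^2 - 87*s - 90) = (s - 1)*(s + 3)*(s^3 - 19*s - 30) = (s - 5)*(s - 1)*(s + 3)*(s^2 + 5*s + 6) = (s - 5)*(s - 1)*(s + 2)*(s + 3)*(s + 3)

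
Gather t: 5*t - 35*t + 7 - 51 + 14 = -30*t - 30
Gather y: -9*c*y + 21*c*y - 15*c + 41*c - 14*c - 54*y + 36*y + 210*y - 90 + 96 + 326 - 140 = 12*c + y*(12*c + 192) + 192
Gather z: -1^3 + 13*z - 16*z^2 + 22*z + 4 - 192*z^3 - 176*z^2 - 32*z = -192*z^3 - 192*z^2 + 3*z + 3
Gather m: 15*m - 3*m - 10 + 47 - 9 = 12*m + 28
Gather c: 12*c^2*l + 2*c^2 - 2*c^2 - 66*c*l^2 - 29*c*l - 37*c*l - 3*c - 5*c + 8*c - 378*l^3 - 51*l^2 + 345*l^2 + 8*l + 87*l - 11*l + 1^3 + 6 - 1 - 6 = 12*c^2*l + c*(-66*l^2 - 66*l) - 378*l^3 + 294*l^2 + 84*l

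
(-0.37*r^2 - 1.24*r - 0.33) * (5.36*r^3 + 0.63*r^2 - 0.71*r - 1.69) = -1.9832*r^5 - 6.8795*r^4 - 2.2873*r^3 + 1.2978*r^2 + 2.3299*r + 0.5577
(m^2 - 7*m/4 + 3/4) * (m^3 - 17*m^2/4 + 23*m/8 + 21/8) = m^5 - 6*m^4 + 177*m^3/16 - 179*m^2/32 - 39*m/16 + 63/32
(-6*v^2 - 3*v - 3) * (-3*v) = 18*v^3 + 9*v^2 + 9*v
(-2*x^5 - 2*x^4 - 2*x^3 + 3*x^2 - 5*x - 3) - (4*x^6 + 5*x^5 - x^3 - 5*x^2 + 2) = -4*x^6 - 7*x^5 - 2*x^4 - x^3 + 8*x^2 - 5*x - 5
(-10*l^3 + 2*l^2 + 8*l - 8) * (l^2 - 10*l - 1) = -10*l^5 + 102*l^4 - 2*l^3 - 90*l^2 + 72*l + 8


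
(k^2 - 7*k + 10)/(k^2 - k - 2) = (k - 5)/(k + 1)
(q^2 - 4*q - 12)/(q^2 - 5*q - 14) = (q - 6)/(q - 7)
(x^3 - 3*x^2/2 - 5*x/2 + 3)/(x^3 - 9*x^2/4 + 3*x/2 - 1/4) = 2*(2*x^2 - x - 6)/(4*x^2 - 5*x + 1)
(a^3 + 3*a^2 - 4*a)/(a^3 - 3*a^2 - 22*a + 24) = a/(a - 6)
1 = 1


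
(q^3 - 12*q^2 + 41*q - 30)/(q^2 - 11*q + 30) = q - 1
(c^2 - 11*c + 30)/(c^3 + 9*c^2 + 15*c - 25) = (c^2 - 11*c + 30)/(c^3 + 9*c^2 + 15*c - 25)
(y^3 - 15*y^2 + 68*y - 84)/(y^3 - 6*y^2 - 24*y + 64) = (y^2 - 13*y + 42)/(y^2 - 4*y - 32)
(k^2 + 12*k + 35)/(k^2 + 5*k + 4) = (k^2 + 12*k + 35)/(k^2 + 5*k + 4)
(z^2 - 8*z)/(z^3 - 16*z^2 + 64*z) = 1/(z - 8)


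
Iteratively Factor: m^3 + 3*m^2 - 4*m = (m - 1)*(m^2 + 4*m) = (m - 1)*(m + 4)*(m)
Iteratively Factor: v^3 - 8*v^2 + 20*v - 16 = (v - 2)*(v^2 - 6*v + 8) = (v - 2)^2*(v - 4)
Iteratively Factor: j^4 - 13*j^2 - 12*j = (j - 4)*(j^3 + 4*j^2 + 3*j) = (j - 4)*(j + 1)*(j^2 + 3*j) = j*(j - 4)*(j + 1)*(j + 3)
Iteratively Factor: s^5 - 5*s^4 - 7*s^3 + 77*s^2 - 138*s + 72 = (s + 4)*(s^4 - 9*s^3 + 29*s^2 - 39*s + 18) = (s - 3)*(s + 4)*(s^3 - 6*s^2 + 11*s - 6) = (s - 3)^2*(s + 4)*(s^2 - 3*s + 2) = (s - 3)^2*(s - 1)*(s + 4)*(s - 2)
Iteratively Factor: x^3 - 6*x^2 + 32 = (x - 4)*(x^2 - 2*x - 8) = (x - 4)*(x + 2)*(x - 4)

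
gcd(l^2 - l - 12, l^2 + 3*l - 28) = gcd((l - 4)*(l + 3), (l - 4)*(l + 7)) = l - 4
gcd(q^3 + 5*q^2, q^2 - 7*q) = q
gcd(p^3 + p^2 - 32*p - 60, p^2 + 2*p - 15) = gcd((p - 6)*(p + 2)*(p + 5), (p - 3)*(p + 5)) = p + 5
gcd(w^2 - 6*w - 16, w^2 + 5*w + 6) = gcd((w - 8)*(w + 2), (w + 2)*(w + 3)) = w + 2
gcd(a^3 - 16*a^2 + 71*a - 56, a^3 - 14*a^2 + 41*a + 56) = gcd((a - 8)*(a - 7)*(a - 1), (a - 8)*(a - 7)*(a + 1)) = a^2 - 15*a + 56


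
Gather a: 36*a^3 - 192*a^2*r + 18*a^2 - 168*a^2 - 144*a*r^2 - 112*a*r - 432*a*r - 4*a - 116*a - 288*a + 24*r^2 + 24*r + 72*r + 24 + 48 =36*a^3 + a^2*(-192*r - 150) + a*(-144*r^2 - 544*r - 408) + 24*r^2 + 96*r + 72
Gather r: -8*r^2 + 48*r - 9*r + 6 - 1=-8*r^2 + 39*r + 5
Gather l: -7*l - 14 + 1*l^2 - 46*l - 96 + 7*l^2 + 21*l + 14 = 8*l^2 - 32*l - 96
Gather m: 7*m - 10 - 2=7*m - 12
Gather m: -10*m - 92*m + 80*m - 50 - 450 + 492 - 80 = -22*m - 88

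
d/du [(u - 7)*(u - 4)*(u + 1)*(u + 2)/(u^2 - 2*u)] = 2*(u^5 - 7*u^4 + 16*u^3 - 28*u^2 - 56*u + 56)/(u^2*(u^2 - 4*u + 4))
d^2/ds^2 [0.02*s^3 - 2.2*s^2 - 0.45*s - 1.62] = 0.12*s - 4.4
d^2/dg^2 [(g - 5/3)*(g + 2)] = 2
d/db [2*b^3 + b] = 6*b^2 + 1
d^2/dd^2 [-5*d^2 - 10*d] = -10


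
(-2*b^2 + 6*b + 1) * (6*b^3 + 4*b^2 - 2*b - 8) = -12*b^5 + 28*b^4 + 34*b^3 + 8*b^2 - 50*b - 8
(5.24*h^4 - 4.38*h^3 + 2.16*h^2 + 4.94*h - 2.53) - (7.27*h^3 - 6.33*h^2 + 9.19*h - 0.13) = 5.24*h^4 - 11.65*h^3 + 8.49*h^2 - 4.25*h - 2.4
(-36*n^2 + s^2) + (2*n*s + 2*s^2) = -36*n^2 + 2*n*s + 3*s^2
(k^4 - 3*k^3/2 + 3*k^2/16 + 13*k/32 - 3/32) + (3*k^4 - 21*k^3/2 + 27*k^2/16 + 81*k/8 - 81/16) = 4*k^4 - 12*k^3 + 15*k^2/8 + 337*k/32 - 165/32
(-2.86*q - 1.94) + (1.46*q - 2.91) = -1.4*q - 4.85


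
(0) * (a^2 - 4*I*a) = 0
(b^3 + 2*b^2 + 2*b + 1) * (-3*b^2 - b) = -3*b^5 - 7*b^4 - 8*b^3 - 5*b^2 - b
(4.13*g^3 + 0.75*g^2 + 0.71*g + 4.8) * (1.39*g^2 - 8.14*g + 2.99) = 5.7407*g^5 - 32.5757*g^4 + 7.2306*g^3 + 3.1351*g^2 - 36.9491*g + 14.352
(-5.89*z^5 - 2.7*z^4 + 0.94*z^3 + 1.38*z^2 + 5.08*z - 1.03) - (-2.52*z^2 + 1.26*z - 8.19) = -5.89*z^5 - 2.7*z^4 + 0.94*z^3 + 3.9*z^2 + 3.82*z + 7.16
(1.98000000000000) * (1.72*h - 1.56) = 3.4056*h - 3.0888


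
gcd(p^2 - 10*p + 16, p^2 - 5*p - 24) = p - 8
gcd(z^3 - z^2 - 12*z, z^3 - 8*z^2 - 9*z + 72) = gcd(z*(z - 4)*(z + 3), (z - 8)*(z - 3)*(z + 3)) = z + 3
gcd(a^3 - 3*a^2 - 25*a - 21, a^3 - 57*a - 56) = a + 1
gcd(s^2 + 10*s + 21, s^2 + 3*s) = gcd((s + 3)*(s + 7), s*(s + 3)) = s + 3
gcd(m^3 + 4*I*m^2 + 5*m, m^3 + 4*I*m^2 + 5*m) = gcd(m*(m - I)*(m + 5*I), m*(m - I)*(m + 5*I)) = m^3 + 4*I*m^2 + 5*m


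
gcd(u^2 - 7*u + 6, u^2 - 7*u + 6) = u^2 - 7*u + 6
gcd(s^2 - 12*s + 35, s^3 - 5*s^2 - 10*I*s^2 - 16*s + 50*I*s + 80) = s - 5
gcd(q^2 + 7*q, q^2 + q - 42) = q + 7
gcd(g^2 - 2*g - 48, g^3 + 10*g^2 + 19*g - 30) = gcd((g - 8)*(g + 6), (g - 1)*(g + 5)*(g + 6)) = g + 6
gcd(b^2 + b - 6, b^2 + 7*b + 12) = b + 3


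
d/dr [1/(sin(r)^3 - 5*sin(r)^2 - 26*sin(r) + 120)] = (-3*sin(r)^2 + 10*sin(r) + 26)*cos(r)/(sin(r)^3 - 5*sin(r)^2 - 26*sin(r) + 120)^2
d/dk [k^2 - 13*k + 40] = 2*k - 13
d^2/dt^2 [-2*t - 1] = 0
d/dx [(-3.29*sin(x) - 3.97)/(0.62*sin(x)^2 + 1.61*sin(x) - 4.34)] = (2.0398*sin(x)^2 + 4.9228*sin(x) + 20.6703)*cos(x)/(0.3844*sin(x)^4 + 1.9964*sin(x)^3 - 2.7895*sin(x)^2 - 13.9748*sin(x) + 18.8356)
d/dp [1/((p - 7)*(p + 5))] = 2*(1 - p)/(p^4 - 4*p^3 - 66*p^2 + 140*p + 1225)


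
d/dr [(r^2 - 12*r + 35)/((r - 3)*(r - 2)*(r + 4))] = (-r^4 + 24*r^3 - 131*r^2 + 118*r + 202)/(r^6 - 2*r^5 - 27*r^4 + 76*r^3 + 148*r^2 - 672*r + 576)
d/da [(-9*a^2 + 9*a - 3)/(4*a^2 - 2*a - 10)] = 3*(-3*a^2 + 34*a - 16)/(2*(4*a^4 - 4*a^3 - 19*a^2 + 10*a + 25))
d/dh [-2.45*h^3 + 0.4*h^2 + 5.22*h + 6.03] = -7.35*h^2 + 0.8*h + 5.22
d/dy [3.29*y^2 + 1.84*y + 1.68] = 6.58*y + 1.84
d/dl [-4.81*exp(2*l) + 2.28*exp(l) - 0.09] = (2.28 - 9.62*exp(l))*exp(l)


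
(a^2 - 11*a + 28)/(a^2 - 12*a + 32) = (a - 7)/(a - 8)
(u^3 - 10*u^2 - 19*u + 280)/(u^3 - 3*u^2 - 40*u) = (u - 7)/u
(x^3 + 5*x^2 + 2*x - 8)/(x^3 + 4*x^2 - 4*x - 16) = (x - 1)/(x - 2)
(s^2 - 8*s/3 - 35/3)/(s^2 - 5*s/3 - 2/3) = (-3*s^2 + 8*s + 35)/(-3*s^2 + 5*s + 2)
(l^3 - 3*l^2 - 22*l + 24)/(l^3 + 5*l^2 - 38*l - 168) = (l - 1)/(l + 7)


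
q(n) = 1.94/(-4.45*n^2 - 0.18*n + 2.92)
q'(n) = 1.94*(8.9*n + 0.18)/(-4.45*n^2 - 0.18*n + 2.92)^2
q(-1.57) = -0.25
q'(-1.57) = -0.44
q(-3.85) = -0.03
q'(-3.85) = -0.02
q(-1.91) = -0.15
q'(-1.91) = -0.19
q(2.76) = -0.06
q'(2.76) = 0.05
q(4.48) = -0.02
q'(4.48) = 0.01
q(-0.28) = 0.74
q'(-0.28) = -0.65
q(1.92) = -0.14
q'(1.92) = 0.18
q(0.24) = 0.74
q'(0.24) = 0.65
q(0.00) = 0.66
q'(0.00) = 0.04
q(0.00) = 0.66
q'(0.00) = 0.04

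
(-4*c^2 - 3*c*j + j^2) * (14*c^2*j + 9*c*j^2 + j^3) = -56*c^4*j - 78*c^3*j^2 - 17*c^2*j^3 + 6*c*j^4 + j^5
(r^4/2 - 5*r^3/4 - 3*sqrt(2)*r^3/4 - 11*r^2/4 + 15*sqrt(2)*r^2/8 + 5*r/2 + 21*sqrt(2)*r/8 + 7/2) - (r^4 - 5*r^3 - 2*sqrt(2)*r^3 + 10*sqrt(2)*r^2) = -r^4/2 + 5*sqrt(2)*r^3/4 + 15*r^3/4 - 65*sqrt(2)*r^2/8 - 11*r^2/4 + 5*r/2 + 21*sqrt(2)*r/8 + 7/2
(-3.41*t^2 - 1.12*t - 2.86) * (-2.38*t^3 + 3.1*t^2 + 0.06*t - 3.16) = 8.1158*t^5 - 7.9054*t^4 + 3.1302*t^3 + 1.8424*t^2 + 3.3676*t + 9.0376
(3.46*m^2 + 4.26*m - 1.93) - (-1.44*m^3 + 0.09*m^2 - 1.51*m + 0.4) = 1.44*m^3 + 3.37*m^2 + 5.77*m - 2.33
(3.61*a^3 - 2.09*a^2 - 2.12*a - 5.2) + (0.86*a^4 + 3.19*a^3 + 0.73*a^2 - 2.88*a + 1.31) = 0.86*a^4 + 6.8*a^3 - 1.36*a^2 - 5.0*a - 3.89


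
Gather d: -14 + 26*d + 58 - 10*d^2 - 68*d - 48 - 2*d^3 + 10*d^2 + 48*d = -2*d^3 + 6*d - 4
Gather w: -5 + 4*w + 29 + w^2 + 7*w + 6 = w^2 + 11*w + 30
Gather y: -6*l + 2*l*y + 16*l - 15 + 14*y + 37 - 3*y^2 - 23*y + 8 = 10*l - 3*y^2 + y*(2*l - 9) + 30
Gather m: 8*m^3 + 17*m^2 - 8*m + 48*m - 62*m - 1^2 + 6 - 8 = 8*m^3 + 17*m^2 - 22*m - 3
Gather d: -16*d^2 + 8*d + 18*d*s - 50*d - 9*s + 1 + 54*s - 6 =-16*d^2 + d*(18*s - 42) + 45*s - 5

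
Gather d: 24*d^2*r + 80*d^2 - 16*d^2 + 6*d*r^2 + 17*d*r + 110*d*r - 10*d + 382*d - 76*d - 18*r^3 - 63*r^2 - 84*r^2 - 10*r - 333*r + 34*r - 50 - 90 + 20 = d^2*(24*r + 64) + d*(6*r^2 + 127*r + 296) - 18*r^3 - 147*r^2 - 309*r - 120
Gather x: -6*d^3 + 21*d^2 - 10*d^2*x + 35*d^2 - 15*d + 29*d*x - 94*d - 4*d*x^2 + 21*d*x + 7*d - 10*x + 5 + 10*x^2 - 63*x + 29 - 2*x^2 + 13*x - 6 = -6*d^3 + 56*d^2 - 102*d + x^2*(8 - 4*d) + x*(-10*d^2 + 50*d - 60) + 28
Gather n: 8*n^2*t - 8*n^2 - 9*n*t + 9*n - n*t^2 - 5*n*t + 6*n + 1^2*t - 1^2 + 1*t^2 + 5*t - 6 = n^2*(8*t - 8) + n*(-t^2 - 14*t + 15) + t^2 + 6*t - 7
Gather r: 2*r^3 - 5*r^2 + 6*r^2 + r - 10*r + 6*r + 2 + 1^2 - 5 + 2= 2*r^3 + r^2 - 3*r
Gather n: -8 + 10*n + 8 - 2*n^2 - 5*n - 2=-2*n^2 + 5*n - 2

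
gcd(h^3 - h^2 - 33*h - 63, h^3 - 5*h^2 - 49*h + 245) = h - 7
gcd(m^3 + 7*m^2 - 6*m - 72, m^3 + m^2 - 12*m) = m^2 + m - 12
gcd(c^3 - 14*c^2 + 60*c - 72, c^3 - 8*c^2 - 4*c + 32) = c - 2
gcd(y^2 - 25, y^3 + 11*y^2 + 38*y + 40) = y + 5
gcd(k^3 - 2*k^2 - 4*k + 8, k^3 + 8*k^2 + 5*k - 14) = k + 2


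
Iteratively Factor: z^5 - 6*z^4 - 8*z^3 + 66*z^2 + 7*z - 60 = (z - 5)*(z^4 - z^3 - 13*z^2 + z + 12) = (z - 5)*(z + 3)*(z^3 - 4*z^2 - z + 4) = (z - 5)*(z - 1)*(z + 3)*(z^2 - 3*z - 4) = (z - 5)*(z - 1)*(z + 1)*(z + 3)*(z - 4)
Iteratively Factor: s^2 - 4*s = (s)*(s - 4)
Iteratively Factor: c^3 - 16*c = (c + 4)*(c^2 - 4*c) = c*(c + 4)*(c - 4)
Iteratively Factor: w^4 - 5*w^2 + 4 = (w - 2)*(w^3 + 2*w^2 - w - 2) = (w - 2)*(w + 1)*(w^2 + w - 2) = (w - 2)*(w + 1)*(w + 2)*(w - 1)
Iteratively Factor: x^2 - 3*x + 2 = (x - 2)*(x - 1)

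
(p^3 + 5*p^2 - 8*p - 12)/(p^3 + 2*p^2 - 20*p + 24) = (p + 1)/(p - 2)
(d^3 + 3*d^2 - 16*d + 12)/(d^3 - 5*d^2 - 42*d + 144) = (d^2 - 3*d + 2)/(d^2 - 11*d + 24)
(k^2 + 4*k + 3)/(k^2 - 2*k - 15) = (k + 1)/(k - 5)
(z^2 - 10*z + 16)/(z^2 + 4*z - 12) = (z - 8)/(z + 6)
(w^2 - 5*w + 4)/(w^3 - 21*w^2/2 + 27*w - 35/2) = 2*(w - 4)/(2*w^2 - 19*w + 35)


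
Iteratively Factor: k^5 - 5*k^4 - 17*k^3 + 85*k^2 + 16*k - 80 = (k + 4)*(k^4 - 9*k^3 + 19*k^2 + 9*k - 20) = (k - 1)*(k + 4)*(k^3 - 8*k^2 + 11*k + 20) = (k - 1)*(k + 1)*(k + 4)*(k^2 - 9*k + 20) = (k - 4)*(k - 1)*(k + 1)*(k + 4)*(k - 5)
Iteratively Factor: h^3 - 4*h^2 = (h)*(h^2 - 4*h) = h^2*(h - 4)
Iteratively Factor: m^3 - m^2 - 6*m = (m + 2)*(m^2 - 3*m) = m*(m + 2)*(m - 3)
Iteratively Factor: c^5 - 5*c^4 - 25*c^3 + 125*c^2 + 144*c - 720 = (c - 4)*(c^4 - c^3 - 29*c^2 + 9*c + 180) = (c - 5)*(c - 4)*(c^3 + 4*c^2 - 9*c - 36) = (c - 5)*(c - 4)*(c + 4)*(c^2 - 9) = (c - 5)*(c - 4)*(c - 3)*(c + 4)*(c + 3)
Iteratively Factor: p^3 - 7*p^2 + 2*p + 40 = (p - 5)*(p^2 - 2*p - 8) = (p - 5)*(p + 2)*(p - 4)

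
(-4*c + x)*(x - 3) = -4*c*x + 12*c + x^2 - 3*x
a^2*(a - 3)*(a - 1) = a^4 - 4*a^3 + 3*a^2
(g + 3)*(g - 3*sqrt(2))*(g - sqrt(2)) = g^3 - 4*sqrt(2)*g^2 + 3*g^2 - 12*sqrt(2)*g + 6*g + 18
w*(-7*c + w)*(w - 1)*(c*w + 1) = -7*c^2*w^3 + 7*c^2*w^2 + c*w^4 - c*w^3 - 7*c*w^2 + 7*c*w + w^3 - w^2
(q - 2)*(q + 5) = q^2 + 3*q - 10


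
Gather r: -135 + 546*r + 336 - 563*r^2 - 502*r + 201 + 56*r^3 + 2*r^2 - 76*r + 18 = 56*r^3 - 561*r^2 - 32*r + 420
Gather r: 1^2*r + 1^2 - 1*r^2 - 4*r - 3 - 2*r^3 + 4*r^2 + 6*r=-2*r^3 + 3*r^2 + 3*r - 2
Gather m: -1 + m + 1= m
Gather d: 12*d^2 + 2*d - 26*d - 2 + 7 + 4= 12*d^2 - 24*d + 9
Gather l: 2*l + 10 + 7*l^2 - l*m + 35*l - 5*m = 7*l^2 + l*(37 - m) - 5*m + 10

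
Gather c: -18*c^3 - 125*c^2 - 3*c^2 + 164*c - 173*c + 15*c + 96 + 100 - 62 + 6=-18*c^3 - 128*c^2 + 6*c + 140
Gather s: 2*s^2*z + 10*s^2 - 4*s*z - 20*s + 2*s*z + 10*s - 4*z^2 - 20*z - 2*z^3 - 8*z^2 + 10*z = s^2*(2*z + 10) + s*(-2*z - 10) - 2*z^3 - 12*z^2 - 10*z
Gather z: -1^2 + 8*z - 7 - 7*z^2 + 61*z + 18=-7*z^2 + 69*z + 10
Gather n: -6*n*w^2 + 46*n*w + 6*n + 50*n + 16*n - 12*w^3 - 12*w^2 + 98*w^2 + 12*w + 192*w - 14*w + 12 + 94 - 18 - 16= n*(-6*w^2 + 46*w + 72) - 12*w^3 + 86*w^2 + 190*w + 72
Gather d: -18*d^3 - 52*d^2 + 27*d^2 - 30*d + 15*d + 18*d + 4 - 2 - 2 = -18*d^3 - 25*d^2 + 3*d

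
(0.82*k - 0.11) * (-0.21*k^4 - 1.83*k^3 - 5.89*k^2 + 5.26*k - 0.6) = -0.1722*k^5 - 1.4775*k^4 - 4.6285*k^3 + 4.9611*k^2 - 1.0706*k + 0.066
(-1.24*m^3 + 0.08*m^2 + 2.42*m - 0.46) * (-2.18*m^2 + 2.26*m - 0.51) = 2.7032*m^5 - 2.9768*m^4 - 4.4624*m^3 + 6.4312*m^2 - 2.2738*m + 0.2346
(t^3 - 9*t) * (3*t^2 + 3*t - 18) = 3*t^5 + 3*t^4 - 45*t^3 - 27*t^2 + 162*t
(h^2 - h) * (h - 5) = h^3 - 6*h^2 + 5*h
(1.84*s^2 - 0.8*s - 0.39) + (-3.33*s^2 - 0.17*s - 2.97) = -1.49*s^2 - 0.97*s - 3.36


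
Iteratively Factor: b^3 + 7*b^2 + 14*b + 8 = (b + 4)*(b^2 + 3*b + 2) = (b + 1)*(b + 4)*(b + 2)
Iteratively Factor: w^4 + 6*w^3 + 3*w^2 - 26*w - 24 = (w + 4)*(w^3 + 2*w^2 - 5*w - 6) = (w + 1)*(w + 4)*(w^2 + w - 6) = (w - 2)*(w + 1)*(w + 4)*(w + 3)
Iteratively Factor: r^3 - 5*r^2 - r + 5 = (r - 1)*(r^2 - 4*r - 5) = (r - 1)*(r + 1)*(r - 5)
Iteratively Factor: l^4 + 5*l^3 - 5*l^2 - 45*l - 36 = (l - 3)*(l^3 + 8*l^2 + 19*l + 12) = (l - 3)*(l + 3)*(l^2 + 5*l + 4) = (l - 3)*(l + 1)*(l + 3)*(l + 4)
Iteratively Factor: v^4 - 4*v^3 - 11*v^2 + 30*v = (v - 2)*(v^3 - 2*v^2 - 15*v) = v*(v - 2)*(v^2 - 2*v - 15) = v*(v - 2)*(v + 3)*(v - 5)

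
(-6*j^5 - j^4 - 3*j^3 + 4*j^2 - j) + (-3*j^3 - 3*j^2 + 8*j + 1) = -6*j^5 - j^4 - 6*j^3 + j^2 + 7*j + 1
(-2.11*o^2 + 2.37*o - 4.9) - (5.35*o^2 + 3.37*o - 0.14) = -7.46*o^2 - 1.0*o - 4.76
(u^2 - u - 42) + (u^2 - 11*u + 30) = 2*u^2 - 12*u - 12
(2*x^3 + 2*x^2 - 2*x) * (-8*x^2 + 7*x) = -16*x^5 - 2*x^4 + 30*x^3 - 14*x^2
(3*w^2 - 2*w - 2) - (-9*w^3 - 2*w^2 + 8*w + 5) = 9*w^3 + 5*w^2 - 10*w - 7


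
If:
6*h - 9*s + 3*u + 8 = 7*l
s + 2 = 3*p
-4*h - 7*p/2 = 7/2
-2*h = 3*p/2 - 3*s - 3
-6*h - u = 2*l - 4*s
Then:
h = -147/148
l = 560/481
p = 5/37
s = -59/37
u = -2643/962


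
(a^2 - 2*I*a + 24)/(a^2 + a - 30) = (a^2 - 2*I*a + 24)/(a^2 + a - 30)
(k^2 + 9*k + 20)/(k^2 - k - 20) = (k + 5)/(k - 5)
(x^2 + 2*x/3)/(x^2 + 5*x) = (x + 2/3)/(x + 5)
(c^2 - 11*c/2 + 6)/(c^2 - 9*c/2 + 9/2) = (c - 4)/(c - 3)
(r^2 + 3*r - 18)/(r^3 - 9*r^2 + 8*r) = (r^2 + 3*r - 18)/(r*(r^2 - 9*r + 8))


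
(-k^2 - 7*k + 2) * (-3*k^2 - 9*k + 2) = 3*k^4 + 30*k^3 + 55*k^2 - 32*k + 4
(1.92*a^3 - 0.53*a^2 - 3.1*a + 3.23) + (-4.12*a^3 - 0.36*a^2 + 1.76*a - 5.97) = -2.2*a^3 - 0.89*a^2 - 1.34*a - 2.74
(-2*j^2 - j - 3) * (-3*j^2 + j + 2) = 6*j^4 + j^3 + 4*j^2 - 5*j - 6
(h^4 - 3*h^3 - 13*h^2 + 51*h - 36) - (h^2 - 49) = h^4 - 3*h^3 - 14*h^2 + 51*h + 13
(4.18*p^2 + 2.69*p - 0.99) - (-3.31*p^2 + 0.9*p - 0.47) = 7.49*p^2 + 1.79*p - 0.52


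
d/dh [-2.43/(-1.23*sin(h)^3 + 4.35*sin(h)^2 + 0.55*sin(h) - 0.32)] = (-8.9667*sin(h)^2 + 21.141*sin(h) + 1.3365)*cos(h)/(1.23*sin(h)^3 - 4.35*sin(h)^2 - 0.55*sin(h) + 0.32)^2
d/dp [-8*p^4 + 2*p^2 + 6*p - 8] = -32*p^3 + 4*p + 6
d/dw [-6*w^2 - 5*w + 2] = -12*w - 5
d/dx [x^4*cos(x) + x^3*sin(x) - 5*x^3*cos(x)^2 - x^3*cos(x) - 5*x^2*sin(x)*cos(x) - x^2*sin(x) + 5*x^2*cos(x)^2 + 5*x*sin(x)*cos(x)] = -x^4*sin(x) + x^3*sin(x) + 5*x^3*sin(2*x) + 5*x^3*cos(x) + 3*x^2*sin(x) - 5*x^2*sin(2*x) - 4*x^2*cos(x) - 25*x^2*cos(2*x)/2 - 15*x^2/2 - 2*x*sin(x) - 5*x*sin(2*x) + 10*x*cos(2*x) + 5*x + 5*sin(2*x)/2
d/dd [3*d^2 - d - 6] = 6*d - 1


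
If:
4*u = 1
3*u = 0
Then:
No Solution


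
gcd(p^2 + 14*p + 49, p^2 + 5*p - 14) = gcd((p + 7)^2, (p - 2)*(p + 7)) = p + 7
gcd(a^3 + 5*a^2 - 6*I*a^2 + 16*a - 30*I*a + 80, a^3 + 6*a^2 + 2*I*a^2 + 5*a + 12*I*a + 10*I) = a^2 + a*(5 + 2*I) + 10*I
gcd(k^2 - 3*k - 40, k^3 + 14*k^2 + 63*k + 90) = k + 5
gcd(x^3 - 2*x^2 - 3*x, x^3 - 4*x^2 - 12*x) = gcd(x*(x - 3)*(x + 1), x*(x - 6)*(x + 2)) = x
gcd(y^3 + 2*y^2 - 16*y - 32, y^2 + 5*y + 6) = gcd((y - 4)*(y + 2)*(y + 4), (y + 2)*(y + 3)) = y + 2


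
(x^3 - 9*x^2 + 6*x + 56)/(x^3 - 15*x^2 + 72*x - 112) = (x + 2)/(x - 4)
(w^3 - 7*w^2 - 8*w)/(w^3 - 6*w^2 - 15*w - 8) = w/(w + 1)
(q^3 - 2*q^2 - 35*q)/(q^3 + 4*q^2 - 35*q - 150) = q*(q - 7)/(q^2 - q - 30)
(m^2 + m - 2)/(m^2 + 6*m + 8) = (m - 1)/(m + 4)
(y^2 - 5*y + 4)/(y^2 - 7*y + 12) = (y - 1)/(y - 3)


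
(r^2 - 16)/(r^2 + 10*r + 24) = (r - 4)/(r + 6)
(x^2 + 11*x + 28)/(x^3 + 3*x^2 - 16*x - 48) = (x + 7)/(x^2 - x - 12)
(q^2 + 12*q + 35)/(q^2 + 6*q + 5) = (q + 7)/(q + 1)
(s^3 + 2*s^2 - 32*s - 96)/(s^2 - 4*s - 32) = (s^2 - 2*s - 24)/(s - 8)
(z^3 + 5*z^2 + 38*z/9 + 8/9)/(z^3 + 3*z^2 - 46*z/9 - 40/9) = (3*z + 1)/(3*z - 5)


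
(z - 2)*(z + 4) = z^2 + 2*z - 8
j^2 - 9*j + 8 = (j - 8)*(j - 1)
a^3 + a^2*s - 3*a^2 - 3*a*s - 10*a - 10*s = (a - 5)*(a + 2)*(a + s)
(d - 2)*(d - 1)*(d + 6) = d^3 + 3*d^2 - 16*d + 12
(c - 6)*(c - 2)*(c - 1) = c^3 - 9*c^2 + 20*c - 12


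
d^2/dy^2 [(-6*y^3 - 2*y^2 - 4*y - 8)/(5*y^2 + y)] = 16*(-12*y^3 - 75*y^2 - 15*y - 1)/(y^3*(125*y^3 + 75*y^2 + 15*y + 1))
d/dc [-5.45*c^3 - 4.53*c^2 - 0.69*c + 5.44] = -16.35*c^2 - 9.06*c - 0.69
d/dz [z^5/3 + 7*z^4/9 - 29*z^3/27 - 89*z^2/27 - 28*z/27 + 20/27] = 5*z^4/3 + 28*z^3/9 - 29*z^2/9 - 178*z/27 - 28/27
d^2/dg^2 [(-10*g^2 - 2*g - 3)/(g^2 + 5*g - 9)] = 6*(16*g^3 - 93*g^2 - 33*g - 334)/(g^6 + 15*g^5 + 48*g^4 - 145*g^3 - 432*g^2 + 1215*g - 729)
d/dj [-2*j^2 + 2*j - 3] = 2 - 4*j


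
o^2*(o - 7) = o^3 - 7*o^2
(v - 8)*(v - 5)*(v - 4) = v^3 - 17*v^2 + 92*v - 160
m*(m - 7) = m^2 - 7*m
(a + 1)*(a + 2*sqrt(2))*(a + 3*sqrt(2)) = a^3 + a^2 + 5*sqrt(2)*a^2 + 5*sqrt(2)*a + 12*a + 12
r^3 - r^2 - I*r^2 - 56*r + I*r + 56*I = (r - 8)*(r + 7)*(r - I)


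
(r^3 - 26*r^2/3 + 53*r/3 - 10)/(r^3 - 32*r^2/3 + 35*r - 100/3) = (r^2 - 7*r + 6)/(r^2 - 9*r + 20)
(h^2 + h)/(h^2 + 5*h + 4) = h/(h + 4)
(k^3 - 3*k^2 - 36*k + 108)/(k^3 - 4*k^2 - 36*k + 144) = (k - 3)/(k - 4)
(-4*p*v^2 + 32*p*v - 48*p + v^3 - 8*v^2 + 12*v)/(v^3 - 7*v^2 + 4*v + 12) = (-4*p + v)/(v + 1)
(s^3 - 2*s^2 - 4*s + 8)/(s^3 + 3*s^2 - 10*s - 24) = (s^2 - 4*s + 4)/(s^2 + s - 12)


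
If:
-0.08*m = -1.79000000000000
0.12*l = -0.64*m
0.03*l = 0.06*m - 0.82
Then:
No Solution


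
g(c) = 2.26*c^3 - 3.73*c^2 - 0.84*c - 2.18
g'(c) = 6.78*c^2 - 7.46*c - 0.84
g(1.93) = -1.45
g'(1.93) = 10.02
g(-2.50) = -58.70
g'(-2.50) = 60.18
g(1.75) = -2.96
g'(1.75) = 6.87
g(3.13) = 27.95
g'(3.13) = 42.23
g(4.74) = 150.72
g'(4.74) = 116.13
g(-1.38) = -14.06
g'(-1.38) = 22.37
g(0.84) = -4.18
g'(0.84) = -2.32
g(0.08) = -2.27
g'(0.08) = -1.39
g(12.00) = 3355.90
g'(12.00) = 885.96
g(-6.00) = -619.58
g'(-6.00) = 288.00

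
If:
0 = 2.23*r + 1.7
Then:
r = -0.76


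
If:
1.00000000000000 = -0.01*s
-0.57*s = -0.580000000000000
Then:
No Solution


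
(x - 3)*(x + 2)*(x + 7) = x^3 + 6*x^2 - 13*x - 42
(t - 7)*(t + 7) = t^2 - 49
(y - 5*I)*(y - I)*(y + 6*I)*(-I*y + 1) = -I*y^4 + y^3 - 31*I*y^2 + y - 30*I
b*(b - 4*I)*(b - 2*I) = b^3 - 6*I*b^2 - 8*b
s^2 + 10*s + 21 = (s + 3)*(s + 7)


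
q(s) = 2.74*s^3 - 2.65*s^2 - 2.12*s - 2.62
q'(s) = 8.22*s^2 - 5.3*s - 2.12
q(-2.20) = -39.96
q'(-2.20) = 49.32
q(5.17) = 294.22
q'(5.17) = 190.19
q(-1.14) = -7.71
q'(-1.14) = 14.60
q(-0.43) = -2.42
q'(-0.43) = 1.68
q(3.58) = 81.55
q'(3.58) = 84.26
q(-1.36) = -11.53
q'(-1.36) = 20.29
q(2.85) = 33.24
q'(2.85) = 49.54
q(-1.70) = -20.14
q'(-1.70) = 30.65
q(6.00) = 481.10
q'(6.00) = 262.00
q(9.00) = 1761.11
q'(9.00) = 616.00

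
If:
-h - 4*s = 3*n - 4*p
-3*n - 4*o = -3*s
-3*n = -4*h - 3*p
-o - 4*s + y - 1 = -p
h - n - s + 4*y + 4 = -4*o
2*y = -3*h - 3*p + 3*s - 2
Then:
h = 256/639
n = -928/1917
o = -130/639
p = -1952/1917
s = -1448/1917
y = -257/213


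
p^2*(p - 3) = p^3 - 3*p^2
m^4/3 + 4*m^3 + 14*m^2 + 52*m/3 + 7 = (m/3 + 1)*(m + 1)^2*(m + 7)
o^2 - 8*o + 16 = (o - 4)^2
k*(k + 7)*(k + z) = k^3 + k^2*z + 7*k^2 + 7*k*z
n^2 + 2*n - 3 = (n - 1)*(n + 3)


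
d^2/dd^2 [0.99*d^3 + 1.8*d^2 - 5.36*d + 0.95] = 5.94*d + 3.6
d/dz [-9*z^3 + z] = 1 - 27*z^2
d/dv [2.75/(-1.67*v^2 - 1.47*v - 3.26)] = (9.185*v + 4.0425)/(1.67*v^2 + 1.47*v + 3.26)^2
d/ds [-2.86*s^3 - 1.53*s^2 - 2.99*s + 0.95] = -8.58*s^2 - 3.06*s - 2.99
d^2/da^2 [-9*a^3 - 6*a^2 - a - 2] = -54*a - 12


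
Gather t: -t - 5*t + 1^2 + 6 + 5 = 12 - 6*t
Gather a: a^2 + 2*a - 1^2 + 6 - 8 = a^2 + 2*a - 3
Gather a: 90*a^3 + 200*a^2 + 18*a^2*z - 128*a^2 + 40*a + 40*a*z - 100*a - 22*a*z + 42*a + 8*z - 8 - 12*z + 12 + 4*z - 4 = 90*a^3 + a^2*(18*z + 72) + a*(18*z - 18)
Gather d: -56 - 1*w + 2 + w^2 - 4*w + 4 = w^2 - 5*w - 50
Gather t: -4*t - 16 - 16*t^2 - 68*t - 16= -16*t^2 - 72*t - 32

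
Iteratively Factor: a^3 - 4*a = (a - 2)*(a^2 + 2*a) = (a - 2)*(a + 2)*(a)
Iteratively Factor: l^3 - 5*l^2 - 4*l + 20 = (l + 2)*(l^2 - 7*l + 10) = (l - 2)*(l + 2)*(l - 5)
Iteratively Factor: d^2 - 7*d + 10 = (d - 2)*(d - 5)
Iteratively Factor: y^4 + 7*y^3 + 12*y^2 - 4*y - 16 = (y + 4)*(y^3 + 3*y^2 - 4) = (y + 2)*(y + 4)*(y^2 + y - 2) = (y - 1)*(y + 2)*(y + 4)*(y + 2)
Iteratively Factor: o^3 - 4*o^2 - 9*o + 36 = (o - 3)*(o^2 - o - 12) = (o - 4)*(o - 3)*(o + 3)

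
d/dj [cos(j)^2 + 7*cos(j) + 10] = -(2*cos(j) + 7)*sin(j)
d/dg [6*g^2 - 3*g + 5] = 12*g - 3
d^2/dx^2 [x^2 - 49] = 2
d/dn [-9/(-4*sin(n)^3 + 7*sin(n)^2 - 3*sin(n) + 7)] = 9*(-12*sin(n)^2 + 14*sin(n) - 3)*cos(n)/(4*sin(n)^3 - 7*sin(n)^2 + 3*sin(n) - 7)^2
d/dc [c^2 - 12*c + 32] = 2*c - 12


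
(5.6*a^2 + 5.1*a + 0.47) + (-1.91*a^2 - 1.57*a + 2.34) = 3.69*a^2 + 3.53*a + 2.81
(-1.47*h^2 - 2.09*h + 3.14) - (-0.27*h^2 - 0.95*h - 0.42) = -1.2*h^2 - 1.14*h + 3.56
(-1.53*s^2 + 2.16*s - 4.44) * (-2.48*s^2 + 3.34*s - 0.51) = 3.7944*s^4 - 10.467*s^3 + 19.0059*s^2 - 15.9312*s + 2.2644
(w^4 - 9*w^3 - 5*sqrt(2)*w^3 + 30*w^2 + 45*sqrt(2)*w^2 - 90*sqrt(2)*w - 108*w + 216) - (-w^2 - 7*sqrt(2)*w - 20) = w^4 - 9*w^3 - 5*sqrt(2)*w^3 + 31*w^2 + 45*sqrt(2)*w^2 - 83*sqrt(2)*w - 108*w + 236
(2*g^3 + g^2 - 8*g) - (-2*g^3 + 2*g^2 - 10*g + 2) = 4*g^3 - g^2 + 2*g - 2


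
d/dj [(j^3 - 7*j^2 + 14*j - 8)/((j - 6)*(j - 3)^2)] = (-5*j^3 + 47*j^2 - 144*j + 132)/(j^5 - 21*j^4 + 171*j^3 - 675*j^2 + 1296*j - 972)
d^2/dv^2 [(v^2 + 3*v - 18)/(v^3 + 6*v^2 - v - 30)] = 2*(v^6 + 9*v^5 - 51*v^4 - 537*v^3 - 810*v^2 + 324*v - 2448)/(v^9 + 18*v^8 + 105*v^7 + 90*v^6 - 1185*v^5 - 3042*v^4 + 3779*v^3 + 16110*v^2 - 2700*v - 27000)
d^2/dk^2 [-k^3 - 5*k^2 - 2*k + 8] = -6*k - 10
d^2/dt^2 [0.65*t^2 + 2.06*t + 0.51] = 1.30000000000000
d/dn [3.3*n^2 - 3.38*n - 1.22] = 6.6*n - 3.38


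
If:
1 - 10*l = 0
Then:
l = 1/10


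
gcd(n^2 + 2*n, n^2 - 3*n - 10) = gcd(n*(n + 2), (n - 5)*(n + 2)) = n + 2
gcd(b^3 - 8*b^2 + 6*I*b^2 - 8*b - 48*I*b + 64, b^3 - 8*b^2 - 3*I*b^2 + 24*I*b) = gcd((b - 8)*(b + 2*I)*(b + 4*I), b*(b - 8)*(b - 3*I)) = b - 8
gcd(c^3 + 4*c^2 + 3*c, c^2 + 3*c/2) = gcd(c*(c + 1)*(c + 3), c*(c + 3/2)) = c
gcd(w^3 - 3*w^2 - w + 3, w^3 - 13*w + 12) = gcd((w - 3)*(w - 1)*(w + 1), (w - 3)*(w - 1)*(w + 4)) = w^2 - 4*w + 3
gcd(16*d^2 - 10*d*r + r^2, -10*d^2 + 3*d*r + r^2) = -2*d + r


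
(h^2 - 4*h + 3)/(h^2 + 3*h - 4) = (h - 3)/(h + 4)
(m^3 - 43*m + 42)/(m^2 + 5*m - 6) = (m^2 + m - 42)/(m + 6)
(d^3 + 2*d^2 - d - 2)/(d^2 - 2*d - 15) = (-d^3 - 2*d^2 + d + 2)/(-d^2 + 2*d + 15)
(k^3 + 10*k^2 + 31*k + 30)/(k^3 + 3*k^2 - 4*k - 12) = (k + 5)/(k - 2)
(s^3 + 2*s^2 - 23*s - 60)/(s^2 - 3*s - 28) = (s^2 - 2*s - 15)/(s - 7)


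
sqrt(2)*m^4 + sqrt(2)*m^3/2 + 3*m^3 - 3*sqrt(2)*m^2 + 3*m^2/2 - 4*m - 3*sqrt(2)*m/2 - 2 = (m - sqrt(2))*(m + sqrt(2)/2)*(m + 2*sqrt(2))*(sqrt(2)*m + sqrt(2)/2)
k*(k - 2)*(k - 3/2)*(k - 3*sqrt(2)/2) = k^4 - 7*k^3/2 - 3*sqrt(2)*k^3/2 + 3*k^2 + 21*sqrt(2)*k^2/4 - 9*sqrt(2)*k/2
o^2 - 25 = (o - 5)*(o + 5)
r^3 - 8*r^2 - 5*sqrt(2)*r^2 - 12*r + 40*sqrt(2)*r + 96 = (r - 8)*(r - 6*sqrt(2))*(r + sqrt(2))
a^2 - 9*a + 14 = (a - 7)*(a - 2)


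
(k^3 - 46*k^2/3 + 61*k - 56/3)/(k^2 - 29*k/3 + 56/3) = (3*k^2 - 25*k + 8)/(3*k - 8)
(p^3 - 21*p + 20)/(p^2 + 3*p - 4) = (p^2 + p - 20)/(p + 4)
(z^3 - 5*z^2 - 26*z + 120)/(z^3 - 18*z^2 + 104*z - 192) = (z + 5)/(z - 8)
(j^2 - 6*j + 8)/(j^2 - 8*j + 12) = (j - 4)/(j - 6)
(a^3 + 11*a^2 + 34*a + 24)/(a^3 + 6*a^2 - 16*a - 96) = (a + 1)/(a - 4)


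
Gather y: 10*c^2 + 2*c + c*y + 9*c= 10*c^2 + c*y + 11*c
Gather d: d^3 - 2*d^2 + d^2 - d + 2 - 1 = d^3 - d^2 - d + 1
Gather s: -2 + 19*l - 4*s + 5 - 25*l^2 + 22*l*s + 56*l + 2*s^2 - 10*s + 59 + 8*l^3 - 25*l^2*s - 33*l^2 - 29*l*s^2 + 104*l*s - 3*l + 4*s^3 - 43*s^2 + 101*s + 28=8*l^3 - 58*l^2 + 72*l + 4*s^3 + s^2*(-29*l - 41) + s*(-25*l^2 + 126*l + 87) + 90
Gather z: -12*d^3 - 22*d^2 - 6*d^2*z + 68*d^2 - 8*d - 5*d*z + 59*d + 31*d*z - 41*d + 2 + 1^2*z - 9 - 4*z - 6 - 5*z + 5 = -12*d^3 + 46*d^2 + 10*d + z*(-6*d^2 + 26*d - 8) - 8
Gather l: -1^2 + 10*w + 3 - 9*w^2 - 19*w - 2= -9*w^2 - 9*w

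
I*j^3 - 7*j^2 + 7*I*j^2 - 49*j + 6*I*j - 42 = (j + 6)*(j + 7*I)*(I*j + I)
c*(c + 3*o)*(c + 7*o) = c^3 + 10*c^2*o + 21*c*o^2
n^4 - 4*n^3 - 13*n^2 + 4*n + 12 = (n - 6)*(n - 1)*(n + 1)*(n + 2)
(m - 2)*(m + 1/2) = m^2 - 3*m/2 - 1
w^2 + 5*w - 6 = (w - 1)*(w + 6)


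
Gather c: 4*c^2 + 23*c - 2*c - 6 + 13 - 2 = 4*c^2 + 21*c + 5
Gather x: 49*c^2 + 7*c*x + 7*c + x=49*c^2 + 7*c + x*(7*c + 1)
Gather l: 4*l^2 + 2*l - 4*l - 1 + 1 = 4*l^2 - 2*l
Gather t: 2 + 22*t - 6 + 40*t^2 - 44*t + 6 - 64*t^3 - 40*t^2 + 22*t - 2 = -64*t^3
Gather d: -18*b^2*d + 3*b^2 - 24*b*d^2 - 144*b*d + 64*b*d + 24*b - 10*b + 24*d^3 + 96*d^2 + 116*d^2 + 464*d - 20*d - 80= 3*b^2 + 14*b + 24*d^3 + d^2*(212 - 24*b) + d*(-18*b^2 - 80*b + 444) - 80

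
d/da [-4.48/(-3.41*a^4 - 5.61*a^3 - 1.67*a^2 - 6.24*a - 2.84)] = (-61.1072*a^3 - 75.3984*a^2 - 14.9632*a - 27.9552)/(3.41*a^4 + 5.61*a^3 + 1.67*a^2 + 6.24*a + 2.84)^2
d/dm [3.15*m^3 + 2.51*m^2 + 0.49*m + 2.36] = 9.45*m^2 + 5.02*m + 0.49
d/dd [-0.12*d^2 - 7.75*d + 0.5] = -0.24*d - 7.75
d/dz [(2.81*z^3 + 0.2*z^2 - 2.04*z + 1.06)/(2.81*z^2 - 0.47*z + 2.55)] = (7.8961*z^4 - 2.6414*z^3 + 27.1349*z^2 - 4.9372*z - 4.7038)/(7.8961*z^4 - 2.6414*z^3 + 14.5519*z^2 - 2.397*z + 6.5025)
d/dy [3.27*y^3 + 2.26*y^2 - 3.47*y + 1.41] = 9.81*y^2 + 4.52*y - 3.47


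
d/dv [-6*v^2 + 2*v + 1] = 2 - 12*v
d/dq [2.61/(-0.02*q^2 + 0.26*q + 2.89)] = (0.1044*q - 0.6786)/(-0.02*q^2 + 0.26*q + 2.89)^2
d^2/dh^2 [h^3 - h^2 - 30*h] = 6*h - 2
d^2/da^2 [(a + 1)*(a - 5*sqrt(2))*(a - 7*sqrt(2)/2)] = 6*a - 17*sqrt(2) + 2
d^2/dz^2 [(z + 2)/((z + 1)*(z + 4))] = 2*(z^3 + 6*z^2 + 18*z + 22)/(z^6 + 15*z^5 + 87*z^4 + 245*z^3 + 348*z^2 + 240*z + 64)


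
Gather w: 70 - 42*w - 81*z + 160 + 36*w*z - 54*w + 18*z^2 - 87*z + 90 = w*(36*z - 96) + 18*z^2 - 168*z + 320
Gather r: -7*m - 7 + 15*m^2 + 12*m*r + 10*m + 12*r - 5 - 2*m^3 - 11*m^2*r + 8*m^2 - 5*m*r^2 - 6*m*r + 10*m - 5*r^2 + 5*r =-2*m^3 + 23*m^2 + 13*m + r^2*(-5*m - 5) + r*(-11*m^2 + 6*m + 17) - 12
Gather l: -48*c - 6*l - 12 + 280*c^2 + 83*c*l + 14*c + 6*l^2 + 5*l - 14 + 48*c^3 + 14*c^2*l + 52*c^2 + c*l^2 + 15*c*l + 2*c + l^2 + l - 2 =48*c^3 + 332*c^2 - 32*c + l^2*(c + 7) + l*(14*c^2 + 98*c) - 28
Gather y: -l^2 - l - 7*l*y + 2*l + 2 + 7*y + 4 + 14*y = -l^2 + l + y*(21 - 7*l) + 6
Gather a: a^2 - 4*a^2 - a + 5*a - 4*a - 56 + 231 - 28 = 147 - 3*a^2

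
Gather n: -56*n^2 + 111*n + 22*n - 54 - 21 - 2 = -56*n^2 + 133*n - 77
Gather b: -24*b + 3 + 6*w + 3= -24*b + 6*w + 6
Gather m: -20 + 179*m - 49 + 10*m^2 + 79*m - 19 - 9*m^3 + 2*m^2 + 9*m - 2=-9*m^3 + 12*m^2 + 267*m - 90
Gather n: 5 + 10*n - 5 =10*n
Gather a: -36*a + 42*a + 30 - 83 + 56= 6*a + 3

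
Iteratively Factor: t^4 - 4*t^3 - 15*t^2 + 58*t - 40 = (t - 5)*(t^3 + t^2 - 10*t + 8) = (t - 5)*(t - 2)*(t^2 + 3*t - 4) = (t - 5)*(t - 2)*(t + 4)*(t - 1)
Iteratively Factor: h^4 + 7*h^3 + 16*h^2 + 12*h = (h + 2)*(h^3 + 5*h^2 + 6*h) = h*(h + 2)*(h^2 + 5*h + 6) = h*(h + 2)^2*(h + 3)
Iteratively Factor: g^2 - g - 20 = (g - 5)*(g + 4)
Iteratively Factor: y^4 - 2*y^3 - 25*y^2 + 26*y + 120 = (y - 3)*(y^3 + y^2 - 22*y - 40) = (y - 3)*(y + 2)*(y^2 - y - 20) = (y - 5)*(y - 3)*(y + 2)*(y + 4)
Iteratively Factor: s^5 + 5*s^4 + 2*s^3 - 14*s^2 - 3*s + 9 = (s + 3)*(s^4 + 2*s^3 - 4*s^2 - 2*s + 3) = (s + 1)*(s + 3)*(s^3 + s^2 - 5*s + 3) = (s - 1)*(s + 1)*(s + 3)*(s^2 + 2*s - 3) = (s - 1)*(s + 1)*(s + 3)^2*(s - 1)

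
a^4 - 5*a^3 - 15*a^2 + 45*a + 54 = (a - 6)*(a - 3)*(a + 1)*(a + 3)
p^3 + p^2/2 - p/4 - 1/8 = (p - 1/2)*(p + 1/2)^2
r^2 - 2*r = r*(r - 2)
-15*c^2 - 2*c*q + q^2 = (-5*c + q)*(3*c + q)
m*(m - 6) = m^2 - 6*m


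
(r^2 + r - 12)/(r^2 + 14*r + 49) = (r^2 + r - 12)/(r^2 + 14*r + 49)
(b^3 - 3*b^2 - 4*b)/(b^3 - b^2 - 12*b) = (b + 1)/(b + 3)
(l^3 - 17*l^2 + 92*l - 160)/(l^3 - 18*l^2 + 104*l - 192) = (l - 5)/(l - 6)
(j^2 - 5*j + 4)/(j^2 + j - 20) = (j - 1)/(j + 5)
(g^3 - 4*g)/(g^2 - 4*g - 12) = g*(g - 2)/(g - 6)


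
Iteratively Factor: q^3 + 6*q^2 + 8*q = (q + 4)*(q^2 + 2*q) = (q + 2)*(q + 4)*(q)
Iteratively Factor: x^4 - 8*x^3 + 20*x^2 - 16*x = (x - 2)*(x^3 - 6*x^2 + 8*x) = (x - 2)^2*(x^2 - 4*x) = x*(x - 2)^2*(x - 4)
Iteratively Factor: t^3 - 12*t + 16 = (t - 2)*(t^2 + 2*t - 8) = (t - 2)^2*(t + 4)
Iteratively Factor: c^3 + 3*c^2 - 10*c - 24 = (c + 2)*(c^2 + c - 12) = (c - 3)*(c + 2)*(c + 4)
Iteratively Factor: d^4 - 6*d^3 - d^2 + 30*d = (d - 3)*(d^3 - 3*d^2 - 10*d) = (d - 5)*(d - 3)*(d^2 + 2*d) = (d - 5)*(d - 3)*(d + 2)*(d)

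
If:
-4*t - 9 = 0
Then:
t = -9/4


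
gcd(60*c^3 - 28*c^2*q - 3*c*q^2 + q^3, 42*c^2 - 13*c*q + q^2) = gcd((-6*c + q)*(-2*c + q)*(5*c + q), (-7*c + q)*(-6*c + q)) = -6*c + q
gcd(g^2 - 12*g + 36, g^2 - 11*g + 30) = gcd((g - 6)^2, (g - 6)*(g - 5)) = g - 6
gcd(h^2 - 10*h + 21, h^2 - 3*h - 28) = h - 7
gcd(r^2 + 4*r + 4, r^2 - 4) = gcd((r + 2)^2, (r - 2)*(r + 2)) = r + 2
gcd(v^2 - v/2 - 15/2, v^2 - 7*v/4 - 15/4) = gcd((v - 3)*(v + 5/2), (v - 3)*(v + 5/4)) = v - 3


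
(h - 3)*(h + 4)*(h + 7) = h^3 + 8*h^2 - 5*h - 84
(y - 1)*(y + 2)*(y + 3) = y^3 + 4*y^2 + y - 6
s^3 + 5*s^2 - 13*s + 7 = (s - 1)^2*(s + 7)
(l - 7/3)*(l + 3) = l^2 + 2*l/3 - 7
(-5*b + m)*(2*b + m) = -10*b^2 - 3*b*m + m^2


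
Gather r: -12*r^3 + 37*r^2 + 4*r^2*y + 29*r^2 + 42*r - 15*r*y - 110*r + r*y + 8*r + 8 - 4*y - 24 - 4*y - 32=-12*r^3 + r^2*(4*y + 66) + r*(-14*y - 60) - 8*y - 48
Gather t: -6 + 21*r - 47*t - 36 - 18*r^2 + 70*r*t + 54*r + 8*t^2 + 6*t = -18*r^2 + 75*r + 8*t^2 + t*(70*r - 41) - 42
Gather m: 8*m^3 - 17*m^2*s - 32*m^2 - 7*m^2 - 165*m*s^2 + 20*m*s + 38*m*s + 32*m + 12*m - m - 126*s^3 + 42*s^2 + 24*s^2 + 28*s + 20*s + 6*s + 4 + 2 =8*m^3 + m^2*(-17*s - 39) + m*(-165*s^2 + 58*s + 43) - 126*s^3 + 66*s^2 + 54*s + 6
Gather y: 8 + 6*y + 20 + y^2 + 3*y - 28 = y^2 + 9*y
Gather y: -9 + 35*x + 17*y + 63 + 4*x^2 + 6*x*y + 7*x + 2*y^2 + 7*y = 4*x^2 + 42*x + 2*y^2 + y*(6*x + 24) + 54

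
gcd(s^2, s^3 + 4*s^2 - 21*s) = s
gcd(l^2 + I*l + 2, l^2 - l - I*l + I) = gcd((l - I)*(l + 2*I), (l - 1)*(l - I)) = l - I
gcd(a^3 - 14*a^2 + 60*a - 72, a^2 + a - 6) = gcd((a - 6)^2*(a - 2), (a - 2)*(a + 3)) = a - 2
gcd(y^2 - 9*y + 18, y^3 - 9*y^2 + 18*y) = y^2 - 9*y + 18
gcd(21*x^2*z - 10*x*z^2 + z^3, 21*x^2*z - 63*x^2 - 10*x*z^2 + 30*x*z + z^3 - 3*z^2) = 21*x^2 - 10*x*z + z^2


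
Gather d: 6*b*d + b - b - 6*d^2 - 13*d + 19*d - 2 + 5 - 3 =-6*d^2 + d*(6*b + 6)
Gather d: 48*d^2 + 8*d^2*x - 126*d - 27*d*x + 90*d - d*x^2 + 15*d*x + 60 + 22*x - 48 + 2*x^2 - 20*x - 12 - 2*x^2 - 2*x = d^2*(8*x + 48) + d*(-x^2 - 12*x - 36)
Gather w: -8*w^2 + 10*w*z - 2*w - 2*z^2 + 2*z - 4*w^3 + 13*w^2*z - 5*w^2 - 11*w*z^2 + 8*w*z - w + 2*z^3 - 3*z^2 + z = -4*w^3 + w^2*(13*z - 13) + w*(-11*z^2 + 18*z - 3) + 2*z^3 - 5*z^2 + 3*z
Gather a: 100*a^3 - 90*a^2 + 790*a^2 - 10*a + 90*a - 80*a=100*a^3 + 700*a^2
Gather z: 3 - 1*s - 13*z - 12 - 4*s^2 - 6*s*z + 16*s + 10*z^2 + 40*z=-4*s^2 + 15*s + 10*z^2 + z*(27 - 6*s) - 9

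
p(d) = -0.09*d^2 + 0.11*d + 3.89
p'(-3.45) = 0.73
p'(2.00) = -0.25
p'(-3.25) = 0.70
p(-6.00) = -0.01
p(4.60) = 2.49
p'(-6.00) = 1.19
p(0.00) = 3.89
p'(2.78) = -0.39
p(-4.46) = 1.61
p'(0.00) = 0.11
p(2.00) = 3.75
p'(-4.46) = 0.91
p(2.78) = 3.50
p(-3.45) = 2.44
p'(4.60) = -0.72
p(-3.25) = 2.58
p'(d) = 0.11 - 0.18*d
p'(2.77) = -0.39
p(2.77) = 3.50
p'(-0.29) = 0.16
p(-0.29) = 3.85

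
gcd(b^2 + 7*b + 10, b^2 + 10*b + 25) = b + 5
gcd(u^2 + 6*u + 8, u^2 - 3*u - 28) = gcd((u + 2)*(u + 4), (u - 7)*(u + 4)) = u + 4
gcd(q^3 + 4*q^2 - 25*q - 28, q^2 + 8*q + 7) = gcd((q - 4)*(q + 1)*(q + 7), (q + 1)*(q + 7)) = q^2 + 8*q + 7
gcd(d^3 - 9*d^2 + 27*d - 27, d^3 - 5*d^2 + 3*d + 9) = d^2 - 6*d + 9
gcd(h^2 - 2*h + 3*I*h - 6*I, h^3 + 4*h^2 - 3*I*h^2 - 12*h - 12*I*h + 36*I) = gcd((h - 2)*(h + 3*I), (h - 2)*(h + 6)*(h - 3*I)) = h - 2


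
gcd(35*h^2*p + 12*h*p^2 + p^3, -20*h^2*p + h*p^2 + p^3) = 5*h*p + p^2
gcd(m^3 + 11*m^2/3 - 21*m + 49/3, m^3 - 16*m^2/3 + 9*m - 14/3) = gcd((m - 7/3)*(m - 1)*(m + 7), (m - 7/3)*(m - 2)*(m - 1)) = m^2 - 10*m/3 + 7/3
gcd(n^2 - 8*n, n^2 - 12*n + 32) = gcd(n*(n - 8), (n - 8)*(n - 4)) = n - 8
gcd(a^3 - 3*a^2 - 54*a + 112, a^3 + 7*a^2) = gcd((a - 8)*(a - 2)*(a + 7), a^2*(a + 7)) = a + 7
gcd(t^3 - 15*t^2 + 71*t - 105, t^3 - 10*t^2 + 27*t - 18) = t - 3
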